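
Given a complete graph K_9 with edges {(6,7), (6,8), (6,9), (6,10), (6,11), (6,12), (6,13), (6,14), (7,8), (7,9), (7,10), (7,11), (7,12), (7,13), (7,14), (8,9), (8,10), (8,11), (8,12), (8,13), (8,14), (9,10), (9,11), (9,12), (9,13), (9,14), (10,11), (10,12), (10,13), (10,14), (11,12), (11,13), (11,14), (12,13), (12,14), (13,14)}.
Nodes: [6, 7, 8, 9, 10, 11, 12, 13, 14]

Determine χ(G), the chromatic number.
Clique number ω(G) = 9 (lower bound: χ ≥ ω).
The clique on [6, 7, 8, 9, 10, 11, 12, 13, 14] has size 9, forcing χ ≥ 9, and the coloring below uses 9 colors, so χ(G) = 9.
A valid 9-coloring: color 1: [13]; color 2: [6]; color 3: [14]; color 4: [10]; color 5: [8]; color 6: [9]; color 7: [11]; color 8: [7]; color 9: [12].

χ(G) = 9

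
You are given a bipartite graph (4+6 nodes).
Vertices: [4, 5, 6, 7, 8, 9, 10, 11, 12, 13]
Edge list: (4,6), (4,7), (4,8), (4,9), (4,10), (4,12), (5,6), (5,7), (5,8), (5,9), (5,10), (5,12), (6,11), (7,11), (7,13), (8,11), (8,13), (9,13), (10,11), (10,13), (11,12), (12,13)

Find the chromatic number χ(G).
χ(G) = 2

Clique number ω(G) = 2 (lower bound: χ ≥ ω).
The graph is bipartite (no odd cycle), so 2 colors suffice: χ(G) = 2.
A valid 2-coloring: color 1: [4, 5, 11, 13]; color 2: [6, 7, 8, 9, 10, 12].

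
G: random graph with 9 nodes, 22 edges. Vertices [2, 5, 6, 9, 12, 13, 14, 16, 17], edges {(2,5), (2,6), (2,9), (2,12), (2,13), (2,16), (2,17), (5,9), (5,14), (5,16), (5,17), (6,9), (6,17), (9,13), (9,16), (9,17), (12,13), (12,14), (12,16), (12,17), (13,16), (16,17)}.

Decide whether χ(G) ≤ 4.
No, G is not 4-colorable

The clique on vertices [2, 5, 9, 16, 17] has size 5 > 4, so it alone needs 5 colors.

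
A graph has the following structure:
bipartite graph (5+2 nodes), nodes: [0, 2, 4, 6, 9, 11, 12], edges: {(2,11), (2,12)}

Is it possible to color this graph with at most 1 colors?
No, G is not 1-colorable

Edge (2,11) forces its endpoints to differ, so 1 color is not enough.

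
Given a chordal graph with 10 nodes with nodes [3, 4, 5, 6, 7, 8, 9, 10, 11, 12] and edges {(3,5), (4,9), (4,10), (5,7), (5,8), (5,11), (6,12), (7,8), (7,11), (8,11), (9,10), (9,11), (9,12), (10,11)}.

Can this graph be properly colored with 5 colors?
Yes, G is 5-colorable

A valid 5-coloring: color 1: [3, 4, 11, 12]; color 2: [5, 6, 9]; color 3: [8, 10]; color 4: [7].
(χ(G) = 4 ≤ 5.)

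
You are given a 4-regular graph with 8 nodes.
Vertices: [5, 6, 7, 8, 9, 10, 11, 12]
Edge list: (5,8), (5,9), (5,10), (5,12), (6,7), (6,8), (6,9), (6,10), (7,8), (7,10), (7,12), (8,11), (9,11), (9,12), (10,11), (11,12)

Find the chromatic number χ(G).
Clique number ω(G) = 3 (lower bound: χ ≥ ω).
The clique on [9, 11, 12] has size 3, forcing χ ≥ 3, and the coloring below uses 3 colors, so χ(G) = 3.
A valid 3-coloring: color 1: [5, 7, 11]; color 2: [8, 9, 10]; color 3: [6, 12].

χ(G) = 3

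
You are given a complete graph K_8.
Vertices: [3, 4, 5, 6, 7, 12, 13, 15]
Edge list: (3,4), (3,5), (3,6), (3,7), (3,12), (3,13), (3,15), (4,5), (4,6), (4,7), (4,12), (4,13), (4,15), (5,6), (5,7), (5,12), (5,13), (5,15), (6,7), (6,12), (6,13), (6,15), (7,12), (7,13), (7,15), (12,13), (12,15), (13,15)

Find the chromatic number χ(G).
Clique number ω(G) = 8 (lower bound: χ ≥ ω).
The clique on [3, 4, 5, 6, 7, 12, 13, 15] has size 8, forcing χ ≥ 8, and the coloring below uses 8 colors, so χ(G) = 8.
A valid 8-coloring: color 1: [3]; color 2: [4]; color 3: [15]; color 4: [7]; color 5: [13]; color 6: [12]; color 7: [5]; color 8: [6].

χ(G) = 8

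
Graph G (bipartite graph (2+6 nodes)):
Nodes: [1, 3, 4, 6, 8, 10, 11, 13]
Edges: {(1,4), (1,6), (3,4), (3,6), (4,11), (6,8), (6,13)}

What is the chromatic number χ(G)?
χ(G) = 2

Clique number ω(G) = 2 (lower bound: χ ≥ ω).
The graph is bipartite (no odd cycle), so 2 colors suffice: χ(G) = 2.
A valid 2-coloring: color 1: [4, 6, 10]; color 2: [1, 3, 8, 11, 13].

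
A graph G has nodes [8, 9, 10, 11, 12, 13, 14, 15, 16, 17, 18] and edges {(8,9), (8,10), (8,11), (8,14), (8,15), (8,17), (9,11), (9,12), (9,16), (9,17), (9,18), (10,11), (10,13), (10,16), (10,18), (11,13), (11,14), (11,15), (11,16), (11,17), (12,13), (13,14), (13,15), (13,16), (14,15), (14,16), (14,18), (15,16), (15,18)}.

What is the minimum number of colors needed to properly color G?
Clique number ω(G) = 5 (lower bound: χ ≥ ω).
The clique on [11, 13, 14, 15, 16] has size 5, forcing χ ≥ 5, and the coloring below uses 5 colors, so χ(G) = 5.
A valid 5-coloring: color 1: [11, 12, 18]; color 2: [9, 10, 14]; color 3: [8, 13]; color 4: [15, 17]; color 5: [16].

χ(G) = 5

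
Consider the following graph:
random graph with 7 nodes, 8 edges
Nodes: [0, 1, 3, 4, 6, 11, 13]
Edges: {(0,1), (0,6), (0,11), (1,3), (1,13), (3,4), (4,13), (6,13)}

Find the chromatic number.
Clique number ω(G) = 2 (lower bound: χ ≥ ω).
The graph is bipartite (no odd cycle), so 2 colors suffice: χ(G) = 2.
A valid 2-coloring: color 1: [1, 4, 6, 11]; color 2: [0, 3, 13].

χ(G) = 2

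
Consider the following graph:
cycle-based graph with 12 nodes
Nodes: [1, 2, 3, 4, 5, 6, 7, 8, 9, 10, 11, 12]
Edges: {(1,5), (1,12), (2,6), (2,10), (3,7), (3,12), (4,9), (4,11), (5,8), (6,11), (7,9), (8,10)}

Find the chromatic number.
χ(G) = 2

Clique number ω(G) = 2 (lower bound: χ ≥ ω).
The graph is bipartite (no odd cycle), so 2 colors suffice: χ(G) = 2.
A valid 2-coloring: color 1: [4, 5, 6, 7, 10, 12]; color 2: [1, 2, 3, 8, 9, 11].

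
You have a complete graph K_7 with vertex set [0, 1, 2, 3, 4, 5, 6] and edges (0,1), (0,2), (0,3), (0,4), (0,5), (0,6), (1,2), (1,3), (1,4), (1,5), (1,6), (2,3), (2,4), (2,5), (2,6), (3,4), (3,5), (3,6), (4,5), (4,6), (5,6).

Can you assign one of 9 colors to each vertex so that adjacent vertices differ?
A valid 9-coloring: color 1: [1]; color 2: [3]; color 3: [4]; color 4: [0]; color 5: [2]; color 6: [6]; color 7: [5].
(χ(G) = 7 ≤ 9.)

Yes, G is 9-colorable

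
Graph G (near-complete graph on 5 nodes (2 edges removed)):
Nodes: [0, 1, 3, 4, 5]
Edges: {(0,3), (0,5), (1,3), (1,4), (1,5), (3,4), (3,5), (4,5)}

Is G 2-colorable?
No, G is not 2-colorable

The clique on vertices [1, 3, 4, 5] has size 4 > 2, so it alone needs 4 colors.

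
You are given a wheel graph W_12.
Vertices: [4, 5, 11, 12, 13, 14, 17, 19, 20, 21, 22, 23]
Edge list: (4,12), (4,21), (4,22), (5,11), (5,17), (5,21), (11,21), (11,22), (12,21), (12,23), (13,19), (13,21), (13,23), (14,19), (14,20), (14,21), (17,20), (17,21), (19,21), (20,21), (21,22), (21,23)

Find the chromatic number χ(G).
χ(G) = 4

Clique number ω(G) = 3 (lower bound: χ ≥ ω).
Odd cycle [12, 23, 13, 19, 14, 20, 17, 5, 11, 22, 4] needs 3 colors (χ ≥ 3).
Vertex 21 is adjacent to every vertex of [4, 5, 11, 12, 13, 14, 17, 19, 20, 22, 23], which already need 3 colors among themselves, so 21 needs a new color (χ ≥ 4).
The coloring below uses 4 colors, so χ(G) = 4.
A valid 4-coloring: color 1: [21]; color 2: [12, 13, 14, 17, 22]; color 3: [4, 5, 19, 20, 23]; color 4: [11].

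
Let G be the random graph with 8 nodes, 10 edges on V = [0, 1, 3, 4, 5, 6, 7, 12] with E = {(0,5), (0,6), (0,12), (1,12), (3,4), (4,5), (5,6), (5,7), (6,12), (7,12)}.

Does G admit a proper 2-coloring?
The clique on vertices [0, 6, 12] has size 3 > 2, so it alone needs 3 colors.

No, G is not 2-colorable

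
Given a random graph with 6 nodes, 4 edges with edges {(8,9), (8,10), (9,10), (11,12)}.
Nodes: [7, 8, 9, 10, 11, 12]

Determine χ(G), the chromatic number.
χ(G) = 3

Clique number ω(G) = 3 (lower bound: χ ≥ ω).
The clique on [8, 9, 10] has size 3, forcing χ ≥ 3, and the coloring below uses 3 colors, so χ(G) = 3.
A valid 3-coloring: color 1: [7, 8, 11]; color 2: [9, 12]; color 3: [10].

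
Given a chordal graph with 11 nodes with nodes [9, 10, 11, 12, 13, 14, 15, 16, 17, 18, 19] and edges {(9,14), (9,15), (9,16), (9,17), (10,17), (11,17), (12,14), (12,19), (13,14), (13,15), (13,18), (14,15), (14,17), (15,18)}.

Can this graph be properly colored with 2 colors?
No, G is not 2-colorable

The clique on vertices [9, 14, 17] has size 3 > 2, so it alone needs 3 colors.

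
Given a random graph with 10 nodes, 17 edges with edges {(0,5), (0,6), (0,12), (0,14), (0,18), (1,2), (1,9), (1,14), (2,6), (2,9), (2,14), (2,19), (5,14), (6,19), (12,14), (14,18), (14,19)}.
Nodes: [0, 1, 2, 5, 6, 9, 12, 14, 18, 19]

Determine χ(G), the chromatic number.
Clique number ω(G) = 3 (lower bound: χ ≥ ω).
The clique on [1, 2, 9] has size 3, forcing χ ≥ 3, and the coloring below uses 3 colors, so χ(G) = 3.
A valid 3-coloring: color 1: [6, 9, 14]; color 2: [0, 2]; color 3: [1, 5, 12, 18, 19].

χ(G) = 3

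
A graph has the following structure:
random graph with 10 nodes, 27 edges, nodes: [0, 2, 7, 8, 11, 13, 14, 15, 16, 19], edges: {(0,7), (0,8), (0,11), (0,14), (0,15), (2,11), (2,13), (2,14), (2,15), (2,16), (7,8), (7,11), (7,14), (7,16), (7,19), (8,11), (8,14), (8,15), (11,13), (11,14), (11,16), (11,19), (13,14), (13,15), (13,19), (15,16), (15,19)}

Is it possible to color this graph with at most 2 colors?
The clique on vertices [0, 7, 8, 11, 14] has size 5 > 2, so it alone needs 5 colors.

No, G is not 2-colorable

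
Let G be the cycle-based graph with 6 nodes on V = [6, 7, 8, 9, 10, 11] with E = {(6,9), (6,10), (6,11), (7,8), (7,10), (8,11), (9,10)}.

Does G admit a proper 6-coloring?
A valid 6-coloring: color 1: [10, 11]; color 2: [6, 8]; color 3: [7, 9].
(χ(G) = 3 ≤ 6.)

Yes, G is 6-colorable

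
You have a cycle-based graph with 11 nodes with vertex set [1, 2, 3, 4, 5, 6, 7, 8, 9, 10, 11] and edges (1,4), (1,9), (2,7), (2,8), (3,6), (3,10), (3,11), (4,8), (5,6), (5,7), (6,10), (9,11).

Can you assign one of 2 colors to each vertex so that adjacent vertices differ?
No, G is not 2-colorable

The clique on vertices [3, 6, 10] has size 3 > 2, so it alone needs 3 colors.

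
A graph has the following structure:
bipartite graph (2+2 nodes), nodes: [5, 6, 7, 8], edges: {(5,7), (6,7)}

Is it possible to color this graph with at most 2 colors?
A valid 2-coloring: color 1: [7, 8]; color 2: [5, 6].
(χ(G) = 2 ≤ 2.)

Yes, G is 2-colorable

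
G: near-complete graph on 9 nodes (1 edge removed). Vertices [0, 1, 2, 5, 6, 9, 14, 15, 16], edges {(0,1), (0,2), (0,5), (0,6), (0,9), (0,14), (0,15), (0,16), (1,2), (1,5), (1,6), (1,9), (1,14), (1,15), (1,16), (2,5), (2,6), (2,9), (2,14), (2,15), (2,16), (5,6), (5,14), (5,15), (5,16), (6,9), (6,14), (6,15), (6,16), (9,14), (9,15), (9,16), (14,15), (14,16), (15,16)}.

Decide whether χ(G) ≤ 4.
No, G is not 4-colorable

The clique on vertices [0, 1, 2, 6, 9, 14, 15, 16] has size 8 > 4, so it alone needs 8 colors.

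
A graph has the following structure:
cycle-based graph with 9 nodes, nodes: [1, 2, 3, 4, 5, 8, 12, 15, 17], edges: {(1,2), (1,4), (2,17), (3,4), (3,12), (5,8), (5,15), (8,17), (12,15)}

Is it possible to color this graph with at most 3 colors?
Yes, G is 3-colorable

A valid 3-coloring: color 1: [4, 5, 12, 17]; color 2: [1, 3, 8, 15]; color 3: [2].
(χ(G) = 3 ≤ 3.)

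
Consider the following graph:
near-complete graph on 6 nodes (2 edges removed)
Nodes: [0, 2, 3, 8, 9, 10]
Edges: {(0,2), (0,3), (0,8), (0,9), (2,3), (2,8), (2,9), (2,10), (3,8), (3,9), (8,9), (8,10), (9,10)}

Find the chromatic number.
χ(G) = 5

Clique number ω(G) = 5 (lower bound: χ ≥ ω).
The clique on [0, 2, 3, 8, 9] has size 5, forcing χ ≥ 5, and the coloring below uses 5 colors, so χ(G) = 5.
A valid 5-coloring: color 1: [2]; color 2: [8]; color 3: [9]; color 4: [3, 10]; color 5: [0].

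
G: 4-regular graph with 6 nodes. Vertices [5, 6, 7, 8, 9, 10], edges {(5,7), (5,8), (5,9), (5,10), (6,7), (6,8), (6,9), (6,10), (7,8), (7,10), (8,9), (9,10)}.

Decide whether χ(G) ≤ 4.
A valid 4-coloring: color 1: [8, 10]; color 2: [7, 9]; color 3: [5, 6].
(χ(G) = 3 ≤ 4.)

Yes, G is 4-colorable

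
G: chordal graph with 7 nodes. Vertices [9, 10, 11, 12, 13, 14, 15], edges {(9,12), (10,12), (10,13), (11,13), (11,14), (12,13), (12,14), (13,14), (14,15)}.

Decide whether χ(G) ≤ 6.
Yes, G is 6-colorable

A valid 6-coloring: color 1: [9, 13, 15]; color 2: [11, 12]; color 3: [10, 14].
(χ(G) = 3 ≤ 6.)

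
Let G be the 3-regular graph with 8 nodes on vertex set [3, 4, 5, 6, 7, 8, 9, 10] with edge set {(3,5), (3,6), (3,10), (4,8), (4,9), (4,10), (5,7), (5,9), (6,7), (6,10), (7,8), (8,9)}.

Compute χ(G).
Clique number ω(G) = 3 (lower bound: χ ≥ ω).
The clique on [3, 6, 10] has size 3, forcing χ ≥ 3, and the coloring below uses 3 colors, so χ(G) = 3.
A valid 3-coloring: color 1: [3, 4, 7]; color 2: [5, 6, 8]; color 3: [9, 10].

χ(G) = 3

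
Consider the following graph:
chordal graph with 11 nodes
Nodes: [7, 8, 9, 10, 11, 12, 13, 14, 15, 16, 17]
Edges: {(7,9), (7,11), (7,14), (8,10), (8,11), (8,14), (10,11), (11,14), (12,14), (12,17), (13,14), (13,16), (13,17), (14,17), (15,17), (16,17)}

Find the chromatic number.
Clique number ω(G) = 3 (lower bound: χ ≥ ω).
The clique on [8, 10, 11] has size 3, forcing χ ≥ 3, and the coloring below uses 3 colors, so χ(G) = 3.
A valid 3-coloring: color 1: [9, 10, 14, 15, 16]; color 2: [11, 17]; color 3: [7, 8, 12, 13].

χ(G) = 3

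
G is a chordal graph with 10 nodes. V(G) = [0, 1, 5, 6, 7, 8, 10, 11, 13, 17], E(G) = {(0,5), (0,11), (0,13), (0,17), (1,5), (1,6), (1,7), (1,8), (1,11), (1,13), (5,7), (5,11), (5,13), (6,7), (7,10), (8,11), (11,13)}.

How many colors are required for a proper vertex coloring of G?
Clique number ω(G) = 4 (lower bound: χ ≥ ω).
The clique on [0, 5, 11, 13] has size 4, forcing χ ≥ 4, and the coloring below uses 4 colors, so χ(G) = 4.
A valid 4-coloring: color 1: [0, 1, 10]; color 2: [7, 11, 17]; color 3: [5, 6, 8]; color 4: [13].

χ(G) = 4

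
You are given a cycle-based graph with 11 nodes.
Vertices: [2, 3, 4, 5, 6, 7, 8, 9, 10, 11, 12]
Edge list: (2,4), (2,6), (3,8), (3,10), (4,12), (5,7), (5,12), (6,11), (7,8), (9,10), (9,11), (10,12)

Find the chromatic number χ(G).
χ(G) = 3

Clique number ω(G) = 2 (lower bound: χ ≥ ω).
Odd cycle [9, 11, 6, 2, 4, 12, 10] needs 3 colors (χ ≥ 3).
The coloring below uses 3 colors, so χ(G) = 3.
A valid 3-coloring: color 1: [2, 5, 8, 10, 11]; color 2: [3, 6, 7, 9, 12]; color 3: [4].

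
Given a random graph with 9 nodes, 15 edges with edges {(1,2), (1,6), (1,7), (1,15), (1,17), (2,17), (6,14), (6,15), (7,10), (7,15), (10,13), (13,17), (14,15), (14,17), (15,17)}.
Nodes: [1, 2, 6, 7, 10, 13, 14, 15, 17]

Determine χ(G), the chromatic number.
Clique number ω(G) = 3 (lower bound: χ ≥ ω).
The clique on [1, 2, 17] has size 3, forcing χ ≥ 3, and the coloring below uses 3 colors, so χ(G) = 3.
A valid 3-coloring: color 1: [6, 7, 17]; color 2: [2, 10, 15]; color 3: [1, 13, 14].

χ(G) = 3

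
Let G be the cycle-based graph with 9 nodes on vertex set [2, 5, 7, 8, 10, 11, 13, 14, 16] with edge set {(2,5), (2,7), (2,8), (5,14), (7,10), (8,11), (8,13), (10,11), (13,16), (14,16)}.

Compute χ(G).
χ(G) = 3

Clique number ω(G) = 2 (lower bound: χ ≥ ω).
Odd cycle [10, 11, 8, 2, 7] needs 3 colors (χ ≥ 3).
The coloring below uses 3 colors, so χ(G) = 3.
A valid 3-coloring: color 1: [2, 11, 13, 14]; color 2: [5, 8, 10, 16]; color 3: [7].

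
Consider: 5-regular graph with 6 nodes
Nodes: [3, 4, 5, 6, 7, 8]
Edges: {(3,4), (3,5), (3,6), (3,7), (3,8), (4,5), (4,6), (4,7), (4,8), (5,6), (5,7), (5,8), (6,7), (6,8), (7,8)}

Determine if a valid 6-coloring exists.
A valid 6-coloring: color 1: [4]; color 2: [6]; color 3: [5]; color 4: [3]; color 5: [7]; color 6: [8].
(χ(G) = 6 ≤ 6.)

Yes, G is 6-colorable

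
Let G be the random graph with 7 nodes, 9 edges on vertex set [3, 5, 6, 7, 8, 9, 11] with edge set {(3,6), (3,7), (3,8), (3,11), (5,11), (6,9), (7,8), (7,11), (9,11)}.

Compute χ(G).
χ(G) = 3

Clique number ω(G) = 3 (lower bound: χ ≥ ω).
The clique on [3, 7, 8] has size 3, forcing χ ≥ 3, and the coloring below uses 3 colors, so χ(G) = 3.
A valid 3-coloring: color 1: [6, 8, 11]; color 2: [3, 5, 9]; color 3: [7].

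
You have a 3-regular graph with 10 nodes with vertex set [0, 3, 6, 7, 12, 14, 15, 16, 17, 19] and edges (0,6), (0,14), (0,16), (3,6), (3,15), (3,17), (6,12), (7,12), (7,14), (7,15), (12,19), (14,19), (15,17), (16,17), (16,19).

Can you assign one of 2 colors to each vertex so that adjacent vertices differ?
The clique on vertices [3, 15, 17] has size 3 > 2, so it alone needs 3 colors.

No, G is not 2-colorable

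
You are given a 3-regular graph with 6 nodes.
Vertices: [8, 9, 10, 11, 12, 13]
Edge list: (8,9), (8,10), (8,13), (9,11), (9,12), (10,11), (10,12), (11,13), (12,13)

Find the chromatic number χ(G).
χ(G) = 2

Clique number ω(G) = 2 (lower bound: χ ≥ ω).
The graph is bipartite (no odd cycle), so 2 colors suffice: χ(G) = 2.
A valid 2-coloring: color 1: [9, 10, 13]; color 2: [8, 11, 12].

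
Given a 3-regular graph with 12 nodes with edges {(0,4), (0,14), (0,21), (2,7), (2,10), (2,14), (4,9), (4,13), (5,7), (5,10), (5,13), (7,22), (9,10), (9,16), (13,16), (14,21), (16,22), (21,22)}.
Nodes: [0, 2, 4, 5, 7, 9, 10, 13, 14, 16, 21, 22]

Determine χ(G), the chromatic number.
χ(G) = 3

Clique number ω(G) = 3 (lower bound: χ ≥ ω).
The clique on [0, 14, 21] has size 3, forcing χ ≥ 3, and the coloring below uses 3 colors, so χ(G) = 3.
A valid 3-coloring: color 1: [4, 7, 10, 14, 16]; color 2: [0, 2, 5, 9, 22]; color 3: [13, 21].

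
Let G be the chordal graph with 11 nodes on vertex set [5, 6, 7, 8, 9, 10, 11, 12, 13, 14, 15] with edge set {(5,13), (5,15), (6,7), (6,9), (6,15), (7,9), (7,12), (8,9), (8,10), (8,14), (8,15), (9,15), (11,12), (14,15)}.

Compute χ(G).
χ(G) = 3

Clique number ω(G) = 3 (lower bound: χ ≥ ω).
The clique on [6, 7, 9] has size 3, forcing χ ≥ 3, and the coloring below uses 3 colors, so χ(G) = 3.
A valid 3-coloring: color 1: [7, 10, 11, 13, 15]; color 2: [5, 6, 8, 12]; color 3: [9, 14].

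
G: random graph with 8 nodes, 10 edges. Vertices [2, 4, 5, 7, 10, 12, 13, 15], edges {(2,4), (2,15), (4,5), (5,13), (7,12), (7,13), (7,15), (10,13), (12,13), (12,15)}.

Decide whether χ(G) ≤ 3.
Yes, G is 3-colorable

A valid 3-coloring: color 1: [4, 13, 15]; color 2: [2, 5, 7, 10]; color 3: [12].
(χ(G) = 3 ≤ 3.)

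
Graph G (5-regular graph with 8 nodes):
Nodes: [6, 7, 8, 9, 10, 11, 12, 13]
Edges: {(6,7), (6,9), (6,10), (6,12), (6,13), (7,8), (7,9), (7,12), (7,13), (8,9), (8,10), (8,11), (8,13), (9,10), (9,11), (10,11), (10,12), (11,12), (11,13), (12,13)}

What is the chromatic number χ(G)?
χ(G) = 4

Clique number ω(G) = 4 (lower bound: χ ≥ ω).
The clique on [8, 9, 10, 11] has size 4, forcing χ ≥ 4, and the coloring below uses 4 colors, so χ(G) = 4.
A valid 4-coloring: color 1: [6, 8]; color 2: [7, 11]; color 3: [9, 12]; color 4: [10, 13].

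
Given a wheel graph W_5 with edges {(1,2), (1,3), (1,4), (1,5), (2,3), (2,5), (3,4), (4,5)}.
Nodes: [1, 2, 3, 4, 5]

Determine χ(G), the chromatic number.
Clique number ω(G) = 3 (lower bound: χ ≥ ω).
The clique on [1, 2, 3] has size 3, forcing χ ≥ 3, and the coloring below uses 3 colors, so χ(G) = 3.
A valid 3-coloring: color 1: [1]; color 2: [3, 5]; color 3: [2, 4].

χ(G) = 3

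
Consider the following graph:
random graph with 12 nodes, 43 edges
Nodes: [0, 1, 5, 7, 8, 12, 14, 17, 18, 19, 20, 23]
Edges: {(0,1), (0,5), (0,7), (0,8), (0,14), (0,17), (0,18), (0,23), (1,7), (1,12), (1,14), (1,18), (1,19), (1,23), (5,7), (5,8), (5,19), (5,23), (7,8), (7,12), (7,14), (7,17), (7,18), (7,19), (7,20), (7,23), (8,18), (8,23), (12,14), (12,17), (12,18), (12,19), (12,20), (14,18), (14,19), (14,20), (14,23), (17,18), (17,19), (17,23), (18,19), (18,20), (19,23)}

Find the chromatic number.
Clique number ω(G) = 6 (lower bound: χ ≥ ω).
The clique on [1, 7, 12, 14, 18, 19] has size 6, forcing χ ≥ 6, and the coloring below uses 6 colors, so χ(G) = 6.
A valid 6-coloring: color 1: [7]; color 2: [18, 23]; color 3: [0, 12]; color 4: [5, 14, 17]; color 5: [1, 8, 20]; color 6: [19].

χ(G) = 6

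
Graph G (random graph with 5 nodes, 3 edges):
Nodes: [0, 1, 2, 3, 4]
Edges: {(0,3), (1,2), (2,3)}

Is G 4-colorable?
Yes, G is 4-colorable

A valid 4-coloring: color 1: [0, 2, 4]; color 2: [1, 3].
(χ(G) = 2 ≤ 4.)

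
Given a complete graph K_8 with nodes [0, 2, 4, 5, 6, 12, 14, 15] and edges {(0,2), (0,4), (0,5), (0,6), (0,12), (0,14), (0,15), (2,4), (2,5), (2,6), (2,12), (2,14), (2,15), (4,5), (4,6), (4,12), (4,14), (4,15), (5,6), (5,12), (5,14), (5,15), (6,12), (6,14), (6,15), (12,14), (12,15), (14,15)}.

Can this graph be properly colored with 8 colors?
Yes, G is 8-colorable

A valid 8-coloring: color 1: [0]; color 2: [4]; color 3: [12]; color 4: [15]; color 5: [6]; color 6: [14]; color 7: [2]; color 8: [5].
(χ(G) = 8 ≤ 8.)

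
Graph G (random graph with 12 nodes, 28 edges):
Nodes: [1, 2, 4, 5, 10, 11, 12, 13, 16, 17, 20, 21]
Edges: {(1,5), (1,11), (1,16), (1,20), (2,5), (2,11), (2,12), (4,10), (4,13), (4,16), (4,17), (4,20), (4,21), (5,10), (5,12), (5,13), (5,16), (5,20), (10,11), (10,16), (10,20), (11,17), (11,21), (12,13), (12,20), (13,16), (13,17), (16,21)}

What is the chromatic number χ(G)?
Clique number ω(G) = 3 (lower bound: χ ≥ ω).
Odd cycle [12, 13, 16, 10, 20] needs 3 colors (χ ≥ 3).
Vertex 5 is adjacent to every vertex of [10, 12, 13, 16, 20], which already need 3 colors among themselves, so 5 needs a new color (χ ≥ 4).
The coloring below uses 4 colors, so χ(G) = 4.
A valid 4-coloring: color 1: [4, 5, 11]; color 2: [2, 16, 17, 20]; color 3: [1, 10, 12, 21]; color 4: [13].

χ(G) = 4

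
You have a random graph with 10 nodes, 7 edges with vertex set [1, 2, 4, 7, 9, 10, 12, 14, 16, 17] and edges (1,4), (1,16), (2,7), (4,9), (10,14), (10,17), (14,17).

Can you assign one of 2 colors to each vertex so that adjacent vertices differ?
The clique on vertices [10, 14, 17] has size 3 > 2, so it alone needs 3 colors.

No, G is not 2-colorable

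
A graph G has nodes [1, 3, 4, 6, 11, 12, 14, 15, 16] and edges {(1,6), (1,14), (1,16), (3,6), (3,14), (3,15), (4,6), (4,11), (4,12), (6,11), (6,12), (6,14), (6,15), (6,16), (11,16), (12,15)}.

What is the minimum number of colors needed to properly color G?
χ(G) = 3

Clique number ω(G) = 3 (lower bound: χ ≥ ω).
The clique on [1, 6, 16] has size 3, forcing χ ≥ 3, and the coloring below uses 3 colors, so χ(G) = 3.
A valid 3-coloring: color 1: [6]; color 2: [1, 3, 11, 12]; color 3: [4, 14, 15, 16].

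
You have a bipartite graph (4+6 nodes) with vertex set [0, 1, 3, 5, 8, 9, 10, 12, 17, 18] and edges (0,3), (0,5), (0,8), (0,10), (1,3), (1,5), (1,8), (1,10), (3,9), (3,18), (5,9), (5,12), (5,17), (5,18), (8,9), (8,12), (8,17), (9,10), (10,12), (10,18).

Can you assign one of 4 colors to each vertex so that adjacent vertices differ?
Yes, G is 4-colorable

A valid 4-coloring: color 1: [3, 5, 8, 10]; color 2: [0, 1, 9, 12, 17, 18].
(χ(G) = 2 ≤ 4.)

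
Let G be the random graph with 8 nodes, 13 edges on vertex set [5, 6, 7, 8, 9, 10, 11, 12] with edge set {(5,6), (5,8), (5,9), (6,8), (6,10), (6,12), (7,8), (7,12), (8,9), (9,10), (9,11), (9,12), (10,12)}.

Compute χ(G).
Clique number ω(G) = 3 (lower bound: χ ≥ ω).
The clique on [9, 10, 12] has size 3, forcing χ ≥ 3, and the coloring below uses 3 colors, so χ(G) = 3.
A valid 3-coloring: color 1: [6, 7, 9]; color 2: [8, 11, 12]; color 3: [5, 10].

χ(G) = 3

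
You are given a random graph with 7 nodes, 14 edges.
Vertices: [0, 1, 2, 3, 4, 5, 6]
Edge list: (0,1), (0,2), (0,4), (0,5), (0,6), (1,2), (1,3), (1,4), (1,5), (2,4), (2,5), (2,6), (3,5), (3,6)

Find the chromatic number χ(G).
Clique number ω(G) = 4 (lower bound: χ ≥ ω).
The clique on [0, 1, 2, 4] has size 4, forcing χ ≥ 4, and the coloring below uses 4 colors, so χ(G) = 4.
A valid 4-coloring: color 1: [1, 6]; color 2: [0, 3]; color 3: [2]; color 4: [4, 5].

χ(G) = 4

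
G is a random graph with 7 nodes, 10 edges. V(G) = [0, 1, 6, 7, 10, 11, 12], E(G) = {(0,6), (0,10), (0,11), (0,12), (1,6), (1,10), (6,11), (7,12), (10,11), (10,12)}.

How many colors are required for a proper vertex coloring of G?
Clique number ω(G) = 3 (lower bound: χ ≥ ω).
The clique on [0, 10, 11] has size 3, forcing χ ≥ 3, and the coloring below uses 3 colors, so χ(G) = 3.
A valid 3-coloring: color 1: [0, 1, 7]; color 2: [6, 10]; color 3: [11, 12].

χ(G) = 3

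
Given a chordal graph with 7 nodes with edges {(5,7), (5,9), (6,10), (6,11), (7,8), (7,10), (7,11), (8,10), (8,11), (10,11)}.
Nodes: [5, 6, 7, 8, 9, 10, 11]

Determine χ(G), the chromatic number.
χ(G) = 4

Clique number ω(G) = 4 (lower bound: χ ≥ ω).
The clique on [7, 8, 10, 11] has size 4, forcing χ ≥ 4, and the coloring below uses 4 colors, so χ(G) = 4.
A valid 4-coloring: color 1: [5, 10]; color 2: [9, 11]; color 3: [6, 7]; color 4: [8].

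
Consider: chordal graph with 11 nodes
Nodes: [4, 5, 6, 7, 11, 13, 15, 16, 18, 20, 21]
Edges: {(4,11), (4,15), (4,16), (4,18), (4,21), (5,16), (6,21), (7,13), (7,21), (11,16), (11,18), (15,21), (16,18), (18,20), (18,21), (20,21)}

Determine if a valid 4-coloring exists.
A valid 4-coloring: color 1: [13, 16, 21]; color 2: [5, 6, 7, 15, 18]; color 3: [4, 20]; color 4: [11].
(χ(G) = 4 ≤ 4.)

Yes, G is 4-colorable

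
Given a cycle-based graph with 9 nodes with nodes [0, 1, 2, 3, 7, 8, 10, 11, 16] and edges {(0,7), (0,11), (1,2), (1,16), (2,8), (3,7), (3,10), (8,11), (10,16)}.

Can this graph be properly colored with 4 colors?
A valid 4-coloring: color 1: [1, 7, 10, 11]; color 2: [0, 3, 8, 16]; color 3: [2].
(χ(G) = 3 ≤ 4.)

Yes, G is 4-colorable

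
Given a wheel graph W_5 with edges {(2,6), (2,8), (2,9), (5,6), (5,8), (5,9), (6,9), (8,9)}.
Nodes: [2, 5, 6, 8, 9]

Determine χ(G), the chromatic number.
χ(G) = 3

Clique number ω(G) = 3 (lower bound: χ ≥ ω).
The clique on [2, 8, 9] has size 3, forcing χ ≥ 3, and the coloring below uses 3 colors, so χ(G) = 3.
A valid 3-coloring: color 1: [9]; color 2: [6, 8]; color 3: [2, 5].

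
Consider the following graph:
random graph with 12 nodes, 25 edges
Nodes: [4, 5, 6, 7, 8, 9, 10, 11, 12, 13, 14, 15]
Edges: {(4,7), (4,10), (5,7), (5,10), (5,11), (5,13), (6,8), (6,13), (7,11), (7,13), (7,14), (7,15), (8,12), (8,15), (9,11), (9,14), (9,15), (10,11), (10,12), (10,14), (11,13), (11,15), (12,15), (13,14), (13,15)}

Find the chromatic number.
Clique number ω(G) = 4 (lower bound: χ ≥ ω).
The clique on [5, 7, 11, 13] has size 4, forcing χ ≥ 4, and the coloring below uses 4 colors, so χ(G) = 4.
A valid 4-coloring: color 1: [4, 5, 6, 14, 15]; color 2: [8, 9, 10, 13]; color 3: [11, 12]; color 4: [7].

χ(G) = 4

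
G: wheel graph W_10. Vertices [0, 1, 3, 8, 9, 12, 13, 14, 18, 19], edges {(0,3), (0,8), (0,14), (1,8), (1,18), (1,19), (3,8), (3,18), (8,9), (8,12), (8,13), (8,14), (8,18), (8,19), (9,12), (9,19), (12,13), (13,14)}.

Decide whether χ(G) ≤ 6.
A valid 6-coloring: color 1: [8]; color 2: [0, 1, 9, 13]; color 3: [12, 14, 18, 19]; color 4: [3].
(χ(G) = 4 ≤ 6.)

Yes, G is 6-colorable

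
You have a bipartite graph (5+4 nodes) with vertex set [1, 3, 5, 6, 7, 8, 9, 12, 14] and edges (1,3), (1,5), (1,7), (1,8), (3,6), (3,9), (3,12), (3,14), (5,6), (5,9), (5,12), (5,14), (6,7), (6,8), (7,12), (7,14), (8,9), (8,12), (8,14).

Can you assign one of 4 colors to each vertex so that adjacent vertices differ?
Yes, G is 4-colorable

A valid 4-coloring: color 1: [3, 5, 7, 8]; color 2: [1, 6, 9, 12, 14].
(χ(G) = 2 ≤ 4.)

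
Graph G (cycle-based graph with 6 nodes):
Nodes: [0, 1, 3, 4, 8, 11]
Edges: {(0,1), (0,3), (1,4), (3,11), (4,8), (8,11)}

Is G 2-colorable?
Yes, G is 2-colorable

A valid 2-coloring: color 1: [0, 4, 11]; color 2: [1, 3, 8].
(χ(G) = 2 ≤ 2.)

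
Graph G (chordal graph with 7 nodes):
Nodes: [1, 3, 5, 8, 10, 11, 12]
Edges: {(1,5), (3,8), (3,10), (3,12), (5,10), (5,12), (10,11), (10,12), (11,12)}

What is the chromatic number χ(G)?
Clique number ω(G) = 3 (lower bound: χ ≥ ω).
The clique on [3, 10, 12] has size 3, forcing χ ≥ 3, and the coloring below uses 3 colors, so χ(G) = 3.
A valid 3-coloring: color 1: [1, 8, 10]; color 2: [12]; color 3: [3, 5, 11].

χ(G) = 3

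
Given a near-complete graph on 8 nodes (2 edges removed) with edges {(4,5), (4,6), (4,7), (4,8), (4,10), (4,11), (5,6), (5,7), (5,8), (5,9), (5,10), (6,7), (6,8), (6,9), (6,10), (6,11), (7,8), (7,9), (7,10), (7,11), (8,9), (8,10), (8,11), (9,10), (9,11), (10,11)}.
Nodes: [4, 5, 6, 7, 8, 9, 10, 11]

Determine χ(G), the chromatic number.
χ(G) = 6

Clique number ω(G) = 6 (lower bound: χ ≥ ω).
The clique on [6, 7, 8, 9, 10, 11] has size 6, forcing χ ≥ 6, and the coloring below uses 6 colors, so χ(G) = 6.
A valid 6-coloring: color 1: [8]; color 2: [7]; color 3: [6]; color 4: [10]; color 5: [4, 9]; color 6: [5, 11].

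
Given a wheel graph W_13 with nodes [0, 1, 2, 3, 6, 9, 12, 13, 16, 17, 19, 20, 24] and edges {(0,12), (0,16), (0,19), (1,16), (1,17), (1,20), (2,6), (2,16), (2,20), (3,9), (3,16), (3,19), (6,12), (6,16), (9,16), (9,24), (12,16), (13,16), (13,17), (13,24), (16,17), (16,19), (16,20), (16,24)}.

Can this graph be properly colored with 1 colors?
No, G is not 1-colorable

The clique on vertices [0, 16, 19] has size 3 > 1, so it alone needs 3 colors.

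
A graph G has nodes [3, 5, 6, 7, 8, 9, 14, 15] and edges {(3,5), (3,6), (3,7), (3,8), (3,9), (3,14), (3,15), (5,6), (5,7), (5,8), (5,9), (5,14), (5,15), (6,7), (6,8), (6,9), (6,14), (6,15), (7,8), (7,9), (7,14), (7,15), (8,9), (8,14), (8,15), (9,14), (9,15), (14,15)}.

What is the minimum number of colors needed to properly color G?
Clique number ω(G) = 8 (lower bound: χ ≥ ω).
The clique on [3, 5, 6, 7, 8, 9, 14, 15] has size 8, forcing χ ≥ 8, and the coloring below uses 8 colors, so χ(G) = 8.
A valid 8-coloring: color 1: [15]; color 2: [9]; color 3: [7]; color 4: [14]; color 5: [3]; color 6: [6]; color 7: [5]; color 8: [8].

χ(G) = 8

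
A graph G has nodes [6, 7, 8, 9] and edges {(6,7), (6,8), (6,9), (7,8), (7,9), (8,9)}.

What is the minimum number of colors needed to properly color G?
χ(G) = 4

Clique number ω(G) = 4 (lower bound: χ ≥ ω).
The clique on [6, 7, 8, 9] has size 4, forcing χ ≥ 4, and the coloring below uses 4 colors, so χ(G) = 4.
A valid 4-coloring: color 1: [6]; color 2: [9]; color 3: [8]; color 4: [7].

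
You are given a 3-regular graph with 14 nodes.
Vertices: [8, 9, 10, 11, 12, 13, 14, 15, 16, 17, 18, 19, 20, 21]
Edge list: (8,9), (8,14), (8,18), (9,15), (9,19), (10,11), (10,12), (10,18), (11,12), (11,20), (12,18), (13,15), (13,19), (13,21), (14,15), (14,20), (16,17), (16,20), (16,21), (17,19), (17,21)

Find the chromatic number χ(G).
χ(G) = 3

Clique number ω(G) = 3 (lower bound: χ ≥ ω).
The clique on [10, 12, 18] has size 3, forcing χ ≥ 3, and the coloring below uses 3 colors, so χ(G) = 3.
A valid 3-coloring: color 1: [11, 15, 16, 18, 19]; color 2: [9, 10, 13, 14, 17]; color 3: [8, 12, 20, 21].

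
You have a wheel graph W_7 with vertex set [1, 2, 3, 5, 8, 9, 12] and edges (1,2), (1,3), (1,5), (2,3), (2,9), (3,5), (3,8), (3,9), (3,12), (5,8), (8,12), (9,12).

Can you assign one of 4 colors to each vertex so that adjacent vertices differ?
A valid 4-coloring: color 1: [3]; color 2: [1, 8, 9]; color 3: [2, 5, 12].
(χ(G) = 3 ≤ 4.)

Yes, G is 4-colorable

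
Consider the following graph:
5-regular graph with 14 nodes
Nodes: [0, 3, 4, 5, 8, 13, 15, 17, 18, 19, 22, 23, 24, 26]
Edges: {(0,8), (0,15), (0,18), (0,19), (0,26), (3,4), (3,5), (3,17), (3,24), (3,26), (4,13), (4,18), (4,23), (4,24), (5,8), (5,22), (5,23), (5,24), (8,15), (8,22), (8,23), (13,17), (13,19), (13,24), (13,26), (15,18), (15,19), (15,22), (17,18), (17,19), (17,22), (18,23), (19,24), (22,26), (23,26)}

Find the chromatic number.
χ(G) = 4

Clique number ω(G) = 3 (lower bound: χ ≥ ω).
Suppose a proper 3-coloring c exists. The clique [0, 8, 15] takes 3 distinct colors; by symmetry let c(0) = 1, c(8) = 2, c(15) = 3.
- Vertex 18: neighbors [0, 15] already have colors [1, 3] ⇒ c(18) = 2.
- Vertex 19: neighbors [0, 15] already have colors [1, 3] ⇒ c(19) = 2.
- Vertex 22: neighbors [8, 15] already have colors [2, 3] ⇒ c(22) = 1.
- Vertex 5: neighbors [22, 8] already have colors [1, 2] ⇒ c(5) = 3.
- Vertex 24: neighbors [19, 5] already have colors [2, 3] ⇒ c(24) = 1.
- Vertex 3: neighbors [24, 5] already have colors [1, 3] ⇒ c(3) = 2.
- Vertex 13: neighbors [24, 19] already have colors [1, 2] ⇒ c(13) = 3.
- Vertex 4: neighbors [24, 3, 13] already have colors [1, 2, 3] — all 3 colors blocked. Contradiction.
The forced assignments end in a contradiction, so G has no proper 3-coloring (χ ≥ 4).
The coloring below uses 4 colors, so χ(G) = 4.
A valid 4-coloring: color 1: [4, 5, 15, 17, 26]; color 2: [0, 22, 23, 24]; color 3: [3, 8, 18, 19]; color 4: [13].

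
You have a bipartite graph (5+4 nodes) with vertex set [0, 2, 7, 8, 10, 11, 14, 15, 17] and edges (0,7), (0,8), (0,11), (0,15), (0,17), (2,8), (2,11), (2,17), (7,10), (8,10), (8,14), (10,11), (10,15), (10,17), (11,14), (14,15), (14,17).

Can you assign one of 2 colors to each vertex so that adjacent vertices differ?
Yes, G is 2-colorable

A valid 2-coloring: color 1: [0, 2, 10, 14]; color 2: [7, 8, 11, 15, 17].
(χ(G) = 2 ≤ 2.)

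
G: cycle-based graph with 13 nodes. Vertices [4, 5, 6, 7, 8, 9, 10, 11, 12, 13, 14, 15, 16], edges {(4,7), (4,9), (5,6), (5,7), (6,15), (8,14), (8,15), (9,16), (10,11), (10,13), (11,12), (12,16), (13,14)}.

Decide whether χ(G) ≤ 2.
No, G is not 2-colorable

Odd cycle [6, 15, 8, 14, 13, 10, 11, 12, 16, 9, 4, 7, 5] needs 3 colors (χ ≥ 3).
Hence χ(G) ≥ 3 > 2, so no proper 2-coloring exists.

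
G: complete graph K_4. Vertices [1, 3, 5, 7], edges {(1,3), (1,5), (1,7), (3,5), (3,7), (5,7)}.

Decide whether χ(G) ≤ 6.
A valid 6-coloring: color 1: [7]; color 2: [5]; color 3: [1]; color 4: [3].
(χ(G) = 4 ≤ 6.)

Yes, G is 6-colorable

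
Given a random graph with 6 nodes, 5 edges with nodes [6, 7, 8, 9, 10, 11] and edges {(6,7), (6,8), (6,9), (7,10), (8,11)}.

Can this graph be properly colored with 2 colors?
A valid 2-coloring: color 1: [6, 10, 11]; color 2: [7, 8, 9].
(χ(G) = 2 ≤ 2.)

Yes, G is 2-colorable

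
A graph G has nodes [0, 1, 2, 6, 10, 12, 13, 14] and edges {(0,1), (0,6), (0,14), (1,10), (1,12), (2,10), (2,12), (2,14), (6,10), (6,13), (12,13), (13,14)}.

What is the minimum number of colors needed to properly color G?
Clique number ω(G) = 2 (lower bound: χ ≥ ω).
Odd cycle [0, 1, 12, 2, 14] needs 3 colors (χ ≥ 3).
The coloring below uses 3 colors, so χ(G) = 3.
A valid 3-coloring: color 1: [1, 2, 6]; color 2: [10, 12, 14]; color 3: [0, 13].

χ(G) = 3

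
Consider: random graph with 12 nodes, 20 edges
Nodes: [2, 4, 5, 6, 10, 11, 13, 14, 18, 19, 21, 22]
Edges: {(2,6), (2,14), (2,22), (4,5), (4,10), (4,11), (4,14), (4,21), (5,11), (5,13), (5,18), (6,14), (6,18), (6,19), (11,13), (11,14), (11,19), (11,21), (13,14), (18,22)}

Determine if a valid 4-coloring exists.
Yes, G is 4-colorable

A valid 4-coloring: color 1: [6, 10, 11, 22]; color 2: [2, 4, 13, 18, 19]; color 3: [5, 14, 21].
(χ(G) = 3 ≤ 4.)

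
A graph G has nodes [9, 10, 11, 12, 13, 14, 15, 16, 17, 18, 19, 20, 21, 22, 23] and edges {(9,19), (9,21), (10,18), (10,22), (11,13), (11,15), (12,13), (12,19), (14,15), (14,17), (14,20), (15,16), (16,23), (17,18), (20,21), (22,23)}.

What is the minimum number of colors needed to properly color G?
Clique number ω(G) = 2 (lower bound: χ ≥ ω).
Odd cycle [21, 9, 19, 12, 13, 11, 15, 14, 20] needs 3 colors (χ ≥ 3).
The coloring below uses 3 colors, so χ(G) = 3.
A valid 3-coloring: color 1: [9, 11, 12, 14, 16, 18, 22]; color 2: [10, 13, 15, 17, 19, 21, 23]; color 3: [20].

χ(G) = 3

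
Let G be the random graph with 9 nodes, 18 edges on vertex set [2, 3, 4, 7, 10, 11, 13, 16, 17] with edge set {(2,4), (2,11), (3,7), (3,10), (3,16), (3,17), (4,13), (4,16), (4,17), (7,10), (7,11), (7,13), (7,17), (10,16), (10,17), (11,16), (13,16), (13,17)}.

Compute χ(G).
χ(G) = 4

Clique number ω(G) = 4 (lower bound: χ ≥ ω).
The clique on [3, 7, 10, 17] has size 4, forcing χ ≥ 4, and the coloring below uses 4 colors, so χ(G) = 4.
A valid 4-coloring: color 1: [2, 16, 17]; color 2: [4, 7]; color 3: [10, 11, 13]; color 4: [3].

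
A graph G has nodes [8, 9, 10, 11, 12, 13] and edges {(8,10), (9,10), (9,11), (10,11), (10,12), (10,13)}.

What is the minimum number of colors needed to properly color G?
χ(G) = 3

Clique number ω(G) = 3 (lower bound: χ ≥ ω).
The clique on [9, 10, 11] has size 3, forcing χ ≥ 3, and the coloring below uses 3 colors, so χ(G) = 3.
A valid 3-coloring: color 1: [10]; color 2: [8, 9, 12, 13]; color 3: [11].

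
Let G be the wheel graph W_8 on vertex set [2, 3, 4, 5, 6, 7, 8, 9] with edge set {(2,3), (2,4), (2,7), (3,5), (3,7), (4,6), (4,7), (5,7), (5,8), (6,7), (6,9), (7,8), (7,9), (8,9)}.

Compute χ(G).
Clique number ω(G) = 3 (lower bound: χ ≥ ω).
Odd cycle [3, 2, 4, 6, 9, 8, 5] needs 3 colors (χ ≥ 3).
Vertex 7 is adjacent to every vertex of [2, 3, 4, 5, 6, 8, 9], which already need 3 colors among themselves, so 7 needs a new color (χ ≥ 4).
The coloring below uses 4 colors, so χ(G) = 4.
A valid 4-coloring: color 1: [7]; color 2: [3, 4, 8]; color 3: [2, 5, 6]; color 4: [9].

χ(G) = 4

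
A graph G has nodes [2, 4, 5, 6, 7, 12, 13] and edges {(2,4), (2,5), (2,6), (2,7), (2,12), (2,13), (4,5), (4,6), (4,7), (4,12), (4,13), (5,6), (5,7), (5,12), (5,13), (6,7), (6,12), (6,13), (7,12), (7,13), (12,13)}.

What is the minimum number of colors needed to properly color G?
χ(G) = 7

Clique number ω(G) = 7 (lower bound: χ ≥ ω).
The clique on [2, 4, 5, 6, 7, 12, 13] has size 7, forcing χ ≥ 7, and the coloring below uses 7 colors, so χ(G) = 7.
A valid 7-coloring: color 1: [12]; color 2: [2]; color 3: [7]; color 4: [4]; color 5: [6]; color 6: [13]; color 7: [5].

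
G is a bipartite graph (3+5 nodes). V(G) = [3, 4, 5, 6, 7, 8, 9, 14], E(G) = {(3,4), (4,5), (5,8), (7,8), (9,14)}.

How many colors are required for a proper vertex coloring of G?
Clique number ω(G) = 2 (lower bound: χ ≥ ω).
The graph is bipartite (no odd cycle), so 2 colors suffice: χ(G) = 2.
A valid 2-coloring: color 1: [4, 6, 8, 9]; color 2: [3, 5, 7, 14].

χ(G) = 2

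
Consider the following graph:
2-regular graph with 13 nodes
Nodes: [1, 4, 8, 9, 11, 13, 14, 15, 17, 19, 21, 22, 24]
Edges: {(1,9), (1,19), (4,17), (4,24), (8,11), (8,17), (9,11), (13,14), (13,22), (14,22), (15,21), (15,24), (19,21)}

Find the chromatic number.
χ(G) = 3

Clique number ω(G) = 3 (lower bound: χ ≥ ω).
The clique on [13, 14, 22] has size 3, forcing χ ≥ 3, and the coloring below uses 3 colors, so χ(G) = 3.
A valid 3-coloring: color 1: [4, 8, 9, 13, 15, 19]; color 2: [1, 11, 17, 21, 22, 24]; color 3: [14].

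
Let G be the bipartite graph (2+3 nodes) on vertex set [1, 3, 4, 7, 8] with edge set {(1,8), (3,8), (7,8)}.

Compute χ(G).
Clique number ω(G) = 2 (lower bound: χ ≥ ω).
The graph is bipartite (no odd cycle), so 2 colors suffice: χ(G) = 2.
A valid 2-coloring: color 1: [4, 8]; color 2: [1, 3, 7].

χ(G) = 2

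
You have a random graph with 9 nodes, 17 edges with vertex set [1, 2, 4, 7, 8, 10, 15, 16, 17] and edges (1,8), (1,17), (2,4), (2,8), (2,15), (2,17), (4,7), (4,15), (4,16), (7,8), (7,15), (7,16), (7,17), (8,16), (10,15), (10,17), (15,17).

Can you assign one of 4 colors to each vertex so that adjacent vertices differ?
A valid 4-coloring: color 1: [1, 2, 7, 10]; color 2: [15, 16]; color 3: [4, 8, 17].
(χ(G) = 3 ≤ 4.)

Yes, G is 4-colorable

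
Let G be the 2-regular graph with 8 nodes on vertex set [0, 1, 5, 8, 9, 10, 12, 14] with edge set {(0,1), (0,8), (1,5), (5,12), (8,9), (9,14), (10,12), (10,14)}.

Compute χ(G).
Clique number ω(G) = 2 (lower bound: χ ≥ ω).
The graph is bipartite (no odd cycle), so 2 colors suffice: χ(G) = 2.
A valid 2-coloring: color 1: [0, 5, 9, 10]; color 2: [1, 8, 12, 14].

χ(G) = 2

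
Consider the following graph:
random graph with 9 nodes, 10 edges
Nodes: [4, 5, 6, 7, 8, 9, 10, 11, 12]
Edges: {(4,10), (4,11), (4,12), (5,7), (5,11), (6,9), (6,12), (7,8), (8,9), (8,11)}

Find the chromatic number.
χ(G) = 2

Clique number ω(G) = 2 (lower bound: χ ≥ ω).
The graph is bipartite (no odd cycle), so 2 colors suffice: χ(G) = 2.
A valid 2-coloring: color 1: [4, 5, 6, 8]; color 2: [7, 9, 10, 11, 12].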